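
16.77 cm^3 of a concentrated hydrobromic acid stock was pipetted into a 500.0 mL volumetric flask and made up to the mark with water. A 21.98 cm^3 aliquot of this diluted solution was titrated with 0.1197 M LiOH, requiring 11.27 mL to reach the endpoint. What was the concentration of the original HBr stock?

n(LiOH) = 0.1197 x 0.01127 = 0.001349 mol.
n(HBr) in the aliquot = 0.001349 mol.
[diluted HBr] = 0.001349 / 0.02198 = 0.06137 M.
Dilution factor = 500.0/16.77 = 29.82, so [stock] = 0.06137 x 29.82 = 1.83 M.

1.83 M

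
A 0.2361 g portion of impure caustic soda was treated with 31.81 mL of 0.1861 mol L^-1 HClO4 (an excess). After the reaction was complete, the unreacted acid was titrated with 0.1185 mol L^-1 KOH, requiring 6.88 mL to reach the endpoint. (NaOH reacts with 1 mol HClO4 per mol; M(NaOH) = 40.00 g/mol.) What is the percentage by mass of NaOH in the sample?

Total n(HClO4) added = 0.1861 x 0.03181 = 0.005920 mol.
n(KOH) used = 0.1185 x 0.006880 = 0.0008153 mol, which equals the excess n(HClO4).
So n(HClO4) consumed by the sample = 0.005920 - 0.0008153 = 0.005105 mol.
n(NaOH) = 0.005105 / 1 = 0.005105 mol.
mass NaOH = 0.005105 x 40.00 = 0.2042 g, so %NaOH = 0.2042/0.2361 x 100 = 86.5%.

86.5%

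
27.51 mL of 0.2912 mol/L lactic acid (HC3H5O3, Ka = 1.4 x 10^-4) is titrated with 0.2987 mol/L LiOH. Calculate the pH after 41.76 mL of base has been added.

12.81

n(acid) = 0.2912 x 0.02751 = 0.008011 mol; n(LiOH) added = 0.2987 x 0.04176 = 0.01247 mol.
Base is in excess by 0.01247 - 0.008011 = 0.004463 mol in a total volume of 0.06927 L.
[OH^-] = 0.004463/0.06927 = 0.06443 M, so pOH = 1.19 and pH = 14.00 - 1.19 = 12.81.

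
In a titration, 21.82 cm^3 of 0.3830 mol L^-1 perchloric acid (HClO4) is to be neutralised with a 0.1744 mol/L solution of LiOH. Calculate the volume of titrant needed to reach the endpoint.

47.9 mL

n(HClO4) = 0.3830 mol/L x 0.02182 L = 0.008357 mol.
At equivalence n(LiOH) = n(HClO4) = 0.008357 mol.
V(LiOH) = 0.008357 / 0.1744 = 0.04792 L = 47.9 mL.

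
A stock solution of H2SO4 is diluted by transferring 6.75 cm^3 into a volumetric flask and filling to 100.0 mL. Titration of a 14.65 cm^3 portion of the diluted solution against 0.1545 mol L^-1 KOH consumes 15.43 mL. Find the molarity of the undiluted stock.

n(KOH) = 0.1545 x 0.01543 = 0.002384 mol.
n(H2SO4) in the aliquot = 0.002384 x 1/2 = 0.001192 mol.
[diluted H2SO4] = 0.001192 / 0.01465 = 0.08136 M.
Dilution factor = 100.0/6.750 = 14.81, so [stock] = 0.08136 x 14.81 = 1.21 M.

1.21 M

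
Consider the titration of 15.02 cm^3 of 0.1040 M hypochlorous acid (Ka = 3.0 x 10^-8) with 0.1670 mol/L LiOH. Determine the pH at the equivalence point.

10.16

n(HClO) = 0.1040 x 0.01502 = 0.001562 mol; V(LiOH) at equivalence = 0.001562/0.1670 = 0.009354 L.
At equivalence all the acid is converted to ClO-; total volume = 0.01502 + 0.009354 = 0.02437 L, so [ClO-] = 0.001562/0.02437 = 0.06409 M.
Kb = Kw/Ka = 1.0e-14 / 3.0 x 10^-8 = 3.33e-7.
[OH^-] = sqrt(Kb x [ClO-]) = sqrt(3.33e-7 x 0.06409) = 0.000146 M.
pOH = 3.84, so pH = 14.00 - 3.84 = 10.16.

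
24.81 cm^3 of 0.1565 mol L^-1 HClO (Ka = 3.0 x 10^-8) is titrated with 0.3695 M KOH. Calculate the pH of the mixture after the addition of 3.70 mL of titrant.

7.26

Initial n(HClO) = 0.1565 x 0.02481 = 0.003883 mol.
n(KOH) added = 0.3695 x 0.003700 = 0.001367 mol, converting that many moles of HClO to ClO-.
Remaining n(HClO) = 0.002516 mol; n(ClO-) = 0.001367 mol.
By Henderson-Hasselbalch, pH = pKa + log([A^-]/[HA]) = 7.52 + log(0.001367/0.002516) = 7.52 + (-0.26) = 7.26.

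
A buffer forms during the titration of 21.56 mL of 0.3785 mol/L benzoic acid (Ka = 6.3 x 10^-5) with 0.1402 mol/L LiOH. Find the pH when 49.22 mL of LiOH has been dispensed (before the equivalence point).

Initial n(C6H5COOH) = 0.3785 x 0.02156 = 0.008160 mol.
n(LiOH) added = 0.1402 x 0.04922 = 0.006901 mol, converting that many moles of C6H5COOH to C6H5COO-.
Remaining n(C6H5COOH) = 0.001260 mol; n(C6H5COO-) = 0.006901 mol.
By Henderson-Hasselbalch, pH = pKa + log([A^-]/[HA]) = 4.20 + log(0.006901/0.001260) = 4.20 + (+0.74) = 4.94.

4.94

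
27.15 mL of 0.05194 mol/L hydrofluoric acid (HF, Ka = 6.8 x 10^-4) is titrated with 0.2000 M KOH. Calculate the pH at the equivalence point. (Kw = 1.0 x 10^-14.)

7.89

n(HF) = 0.05194 x 0.02715 = 0.001410 mol; V(KOH) at equivalence = 0.001410/0.2000 = 0.007051 L.
At equivalence all the acid is converted to F-; total volume = 0.02715 + 0.007051 = 0.03420 L, so [F-] = 0.001410/0.03420 = 0.04123 M.
Kb = Kw/Ka = 1.0e-14 / 6.8 x 10^-4 = 1.47e-11.
[OH^-] = sqrt(Kb x [F-]) = sqrt(1.47e-11 x 0.04123) = 7.79e-7 M.
pOH = 6.11, so pH = 14.00 - 6.11 = 7.89.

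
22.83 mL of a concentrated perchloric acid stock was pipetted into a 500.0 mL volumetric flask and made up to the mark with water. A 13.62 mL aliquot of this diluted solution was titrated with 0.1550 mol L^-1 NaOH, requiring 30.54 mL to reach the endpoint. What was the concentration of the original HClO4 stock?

n(NaOH) = 0.1550 x 0.03054 = 0.004734 mol.
n(HClO4) in the aliquot = 0.004734 mol.
[diluted HClO4] = 0.004734 / 0.01362 = 0.3476 M.
Dilution factor = 500.0/22.83 = 21.90, so [stock] = 0.3476 x 21.90 = 7.61 M.

7.61 M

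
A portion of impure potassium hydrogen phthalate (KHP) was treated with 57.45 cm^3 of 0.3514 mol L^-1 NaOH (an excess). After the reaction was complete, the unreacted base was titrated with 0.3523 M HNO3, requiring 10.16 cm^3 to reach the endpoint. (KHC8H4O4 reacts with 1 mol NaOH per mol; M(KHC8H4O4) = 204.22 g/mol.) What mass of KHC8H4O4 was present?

3.39 g

Total n(NaOH) added = 0.3514 x 0.05745 = 0.02019 mol.
n(HNO3) used = 0.3523 x 0.01016 = 0.003579 mol, which equals the excess n(NaOH).
So n(NaOH) consumed by the sample = 0.02019 - 0.003579 = 0.01661 mol.
n(KHC8H4O4) = 0.01661 / 1 = 0.01661 mol.
mass = 0.01661 mol x 204.22 g/mol = 3.39 g.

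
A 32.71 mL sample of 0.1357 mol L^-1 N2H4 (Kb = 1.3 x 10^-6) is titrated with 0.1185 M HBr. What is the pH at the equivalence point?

4.66

n(N2H4) = 0.1357 x 0.03271 = 0.004439 mol; V(HBr) at equivalence = 0.004439/0.1185 = 0.03746 L.
At equivalence the base is fully converted to N2H5+; total volume = 0.07017 L, so [N2H5+] = 0.004439/0.07017 = 0.06326 M.
Ka(N2H5+) = Kw/Kb = 1.0e-14 / 1.3 x 10^-6 = 7.69e-9.
[H^+] = sqrt(Ka x [N2H5+]) = sqrt(7.69e-9 x 0.06326) = 2.21e-5 M.
pH = -log(2.21e-5) = 4.66.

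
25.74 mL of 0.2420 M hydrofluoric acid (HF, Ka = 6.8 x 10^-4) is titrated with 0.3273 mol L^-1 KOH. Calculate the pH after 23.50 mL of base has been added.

n(acid) = 0.2420 x 0.02574 = 0.006229 mol; n(KOH) added = 0.3273 x 0.02350 = 0.007692 mol.
Base is in excess by 0.007692 - 0.006229 = 0.001462 mol in a total volume of 0.04924 L.
[OH^-] = 0.001462/0.04924 = 0.02970 M, so pOH = 1.53 and pH = 14.00 - 1.53 = 12.47.

12.47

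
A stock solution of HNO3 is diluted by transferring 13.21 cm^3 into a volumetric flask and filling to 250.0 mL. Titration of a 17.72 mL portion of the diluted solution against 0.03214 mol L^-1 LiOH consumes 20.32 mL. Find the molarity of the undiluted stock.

0.697 M

n(LiOH) = 0.03214 x 0.02032 = 0.0006531 mol.
n(HNO3) in the aliquot = 0.0006531 mol.
[diluted HNO3] = 0.0006531 / 0.01772 = 0.03686 M.
Dilution factor = 250.0/13.21 = 18.93, so [stock] = 0.03686 x 18.93 = 0.697 M.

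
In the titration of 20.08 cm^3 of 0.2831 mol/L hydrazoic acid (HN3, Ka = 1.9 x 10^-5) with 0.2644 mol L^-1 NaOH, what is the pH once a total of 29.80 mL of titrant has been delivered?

12.64

n(acid) = 0.2831 x 0.02008 = 0.005685 mol; n(NaOH) added = 0.2644 x 0.02980 = 0.007879 mol.
Base is in excess by 0.007879 - 0.005685 = 0.002194 mol in a total volume of 0.04988 L.
[OH^-] = 0.002194/0.04988 = 0.04400 M, so pOH = 1.36 and pH = 14.00 - 1.36 = 12.64.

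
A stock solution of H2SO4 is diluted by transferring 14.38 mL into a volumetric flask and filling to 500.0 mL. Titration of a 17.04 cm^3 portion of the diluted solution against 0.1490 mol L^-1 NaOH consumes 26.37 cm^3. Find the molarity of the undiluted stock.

4.01 M

n(NaOH) = 0.1490 x 0.02637 = 0.003929 mol.
n(H2SO4) in the aliquot = 0.003929 x 1/2 = 0.001965 mol.
[diluted H2SO4] = 0.001965 / 0.01704 = 0.1153 M.
Dilution factor = 500.0/14.38 = 34.77, so [stock] = 0.1153 x 34.77 = 4.01 M.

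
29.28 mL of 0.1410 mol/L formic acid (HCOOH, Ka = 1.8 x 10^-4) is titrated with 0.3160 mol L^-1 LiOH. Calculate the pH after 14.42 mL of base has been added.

11.99

n(acid) = 0.1410 x 0.02928 = 0.004128 mol; n(LiOH) added = 0.3160 x 0.01442 = 0.004557 mol.
Base is in excess by 0.004557 - 0.004128 = 0.0004282 mol in a total volume of 0.04370 L.
[OH^-] = 0.0004282/0.04370 = 0.009800 M, so pOH = 2.01 and pH = 14.00 - 2.01 = 11.99.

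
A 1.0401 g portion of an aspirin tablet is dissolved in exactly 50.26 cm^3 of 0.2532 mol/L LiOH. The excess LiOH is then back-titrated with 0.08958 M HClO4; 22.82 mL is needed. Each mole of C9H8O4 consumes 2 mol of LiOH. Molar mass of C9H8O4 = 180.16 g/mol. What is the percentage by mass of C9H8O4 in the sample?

92.5%

Total n(LiOH) added = 0.2532 x 0.05026 = 0.01273 mol.
n(HClO4) used = 0.08958 x 0.02282 = 0.002044 mol, which equals the excess n(LiOH).
So n(LiOH) consumed by the sample = 0.01273 - 0.002044 = 0.01068 mol.
n(C9H8O4) = 0.01068 / 2 = 0.005341 mol.
mass C9H8O4 = 0.005341 x 180.16 = 0.9622 g, so %C9H8O4 = 0.9622/1.0401 x 100 = 92.5%.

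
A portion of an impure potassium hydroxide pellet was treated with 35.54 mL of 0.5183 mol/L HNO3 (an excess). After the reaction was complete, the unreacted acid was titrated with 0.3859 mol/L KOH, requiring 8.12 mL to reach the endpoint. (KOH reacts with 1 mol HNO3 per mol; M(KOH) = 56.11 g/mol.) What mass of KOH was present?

Total n(HNO3) added = 0.5183 x 0.03554 = 0.01842 mol.
n(KOH) used = 0.3859 x 0.008120 = 0.003134 mol, which equals the excess n(HNO3).
So n(HNO3) consumed by the sample = 0.01842 - 0.003134 = 0.01529 mol.
n(KOH) = 0.01529 / 1 = 0.01529 mol.
mass = 0.01529 mol x 56.11 g/mol = 0.858 g.

0.858 g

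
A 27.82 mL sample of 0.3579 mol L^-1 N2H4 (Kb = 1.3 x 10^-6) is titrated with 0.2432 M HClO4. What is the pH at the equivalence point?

n(N2H4) = 0.3579 x 0.02782 = 0.009957 mol; V(HClO4) at equivalence = 0.009957/0.2432 = 0.04094 L.
At equivalence the base is fully converted to N2H5+; total volume = 0.06876 L, so [N2H5+] = 0.009957/0.06876 = 0.1448 M.
Ka(N2H5+) = Kw/Kb = 1.0e-14 / 1.3 x 10^-6 = 7.69e-9.
[H^+] = sqrt(Ka x [N2H5+]) = sqrt(7.69e-9 x 0.1448) = 3.34e-5 M.
pH = -log(3.34e-5) = 4.48.

4.48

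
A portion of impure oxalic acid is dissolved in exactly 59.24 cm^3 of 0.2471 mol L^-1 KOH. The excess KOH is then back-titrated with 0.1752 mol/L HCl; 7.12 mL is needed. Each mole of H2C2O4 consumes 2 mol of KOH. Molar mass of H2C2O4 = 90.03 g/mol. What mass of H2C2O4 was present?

0.603 g

Total n(KOH) added = 0.2471 x 0.05924 = 0.01464 mol.
n(HCl) used = 0.1752 x 0.007120 = 0.001247 mol, which equals the excess n(KOH).
So n(KOH) consumed by the sample = 0.01464 - 0.001247 = 0.01339 mol.
n(H2C2O4) = 0.01339 / 2 = 0.006695 mol.
mass = 0.006695 mol x 90.03 g/mol = 0.603 g.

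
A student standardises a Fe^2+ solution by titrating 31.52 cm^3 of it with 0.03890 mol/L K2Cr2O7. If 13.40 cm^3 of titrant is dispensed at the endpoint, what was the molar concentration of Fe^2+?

0.0992 M

n(K2Cr2O7) = 0.03890 x 0.01340 = 0.0005213 mol.
From the balanced equation, 1 mol K2Cr2O7 reacts with 6 mol Fe^2+, so n(Fe^2+) = 0.0005213 x 6/1 = 0.003128 mol.
[Fe^2+] = 0.003128 / 0.03152 L = 0.0992 M.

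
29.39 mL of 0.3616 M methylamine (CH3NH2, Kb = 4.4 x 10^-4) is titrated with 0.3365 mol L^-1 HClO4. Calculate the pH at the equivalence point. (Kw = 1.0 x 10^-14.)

n(CH3NH2) = 0.3616 x 0.02939 = 0.01063 mol; V(HClO4) at equivalence = 0.01063/0.3365 = 0.03158 L.
At equivalence the base is fully converted to CH3NH3+; total volume = 0.06097 L, so [CH3NH3+] = 0.01063/0.06097 = 0.1743 M.
Ka(CH3NH3+) = Kw/Kb = 1.0e-14 / 4.4 x 10^-4 = 2.27e-11.
[H^+] = sqrt(Ka x [CH3NH3+]) = sqrt(2.27e-11 x 0.1743) = 1.99e-6 M.
pH = -log(1.99e-6) = 5.70.

5.70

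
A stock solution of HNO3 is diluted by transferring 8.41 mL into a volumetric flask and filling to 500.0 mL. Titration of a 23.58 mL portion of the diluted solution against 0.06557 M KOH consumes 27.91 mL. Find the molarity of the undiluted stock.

n(KOH) = 0.06557 x 0.02791 = 0.001830 mol.
n(HNO3) in the aliquot = 0.001830 mol.
[diluted HNO3] = 0.001830 / 0.02358 = 0.07761 M.
Dilution factor = 500.0/8.410 = 59.45, so [stock] = 0.07761 x 59.45 = 4.61 M.

4.61 M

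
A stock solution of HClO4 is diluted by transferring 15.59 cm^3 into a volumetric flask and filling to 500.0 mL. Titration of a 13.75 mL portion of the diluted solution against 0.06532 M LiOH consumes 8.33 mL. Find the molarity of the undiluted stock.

1.27 M

n(LiOH) = 0.06532 x 0.008330 = 0.0005441 mol.
n(HClO4) in the aliquot = 0.0005441 mol.
[diluted HClO4] = 0.0005441 / 0.01375 = 0.03957 M.
Dilution factor = 500.0/15.59 = 32.07, so [stock] = 0.03957 x 32.07 = 1.27 M.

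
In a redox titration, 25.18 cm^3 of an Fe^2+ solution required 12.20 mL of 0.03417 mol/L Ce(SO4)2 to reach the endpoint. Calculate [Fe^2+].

0.0166 M

n(Ce(SO4)2) = 0.03417 x 0.01220 = 0.0004169 mol.
From the balanced equation, 1 mol Ce(SO4)2 reacts with 1 mol Fe^2+, so n(Fe^2+) = 0.0004169 x 1/1 = 0.0004169 mol.
[Fe^2+] = 0.0004169 / 0.02518 L = 0.0166 M.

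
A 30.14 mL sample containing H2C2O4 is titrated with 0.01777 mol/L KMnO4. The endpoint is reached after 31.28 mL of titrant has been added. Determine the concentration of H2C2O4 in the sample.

n(KMnO4) = 0.01777 x 0.03128 = 0.0005558 mol.
From the balanced equation, 2 mol KMnO4 reacts with 5 mol H2C2O4, so n(H2C2O4) = 0.0005558 x 5/2 = 0.001390 mol.
[H2C2O4] = 0.001390 / 0.03014 L = 0.0461 M.

0.0461 M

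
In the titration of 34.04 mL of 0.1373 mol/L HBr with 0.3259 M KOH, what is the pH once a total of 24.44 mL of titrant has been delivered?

12.75

n(acid) = 0.1373 x 0.03404 = 0.004674 mol; n(KOH) added = 0.3259 x 0.02444 = 0.007965 mol.
Base is in excess by 0.007965 - 0.004674 = 0.003291 mol in a total volume of 0.05848 L.
[OH^-] = 0.003291/0.05848 = 0.05628 M, so pOH = 1.25 and pH = 14.00 - 1.25 = 12.75.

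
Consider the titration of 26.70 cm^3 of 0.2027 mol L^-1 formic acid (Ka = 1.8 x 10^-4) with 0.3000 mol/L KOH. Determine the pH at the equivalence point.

8.41

n(HCOOH) = 0.2027 x 0.02670 = 0.005412 mol; V(KOH) at equivalence = 0.005412/0.3000 = 0.01804 L.
At equivalence all the acid is converted to HCOO-; total volume = 0.02670 + 0.01804 = 0.04474 L, so [HCOO-] = 0.005412/0.04474 = 0.1210 M.
Kb = Kw/Ka = 1.0e-14 / 1.8 x 10^-4 = 5.56e-11.
[OH^-] = sqrt(Kb x [HCOO-]) = sqrt(5.56e-11 x 0.1210) = 2.59e-6 M.
pOH = 5.59, so pH = 14.00 - 5.59 = 8.41.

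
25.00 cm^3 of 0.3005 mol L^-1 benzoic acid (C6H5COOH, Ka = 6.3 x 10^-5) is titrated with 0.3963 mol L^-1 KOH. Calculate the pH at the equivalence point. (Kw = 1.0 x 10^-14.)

8.72

n(C6H5COOH) = 0.3005 x 0.02500 = 0.007512 mol; V(KOH) at equivalence = 0.007512/0.3963 = 0.01896 L.
At equivalence all the acid is converted to C6H5COO-; total volume = 0.02500 + 0.01896 = 0.04396 L, so [C6H5COO-] = 0.007512/0.04396 = 0.1709 M.
Kb = Kw/Ka = 1.0e-14 / 6.3 x 10^-5 = 1.59e-10.
[OH^-] = sqrt(Kb x [C6H5COO-]) = sqrt(1.59e-10 x 0.1709) = 5.21e-6 M.
pOH = 5.28, so pH = 14.00 - 5.28 = 8.72.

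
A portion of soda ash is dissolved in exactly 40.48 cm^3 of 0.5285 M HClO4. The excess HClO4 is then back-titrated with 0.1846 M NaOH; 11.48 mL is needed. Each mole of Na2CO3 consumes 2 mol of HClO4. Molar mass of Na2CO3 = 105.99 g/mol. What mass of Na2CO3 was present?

Total n(HClO4) added = 0.5285 x 0.04048 = 0.02139 mol.
n(NaOH) used = 0.1846 x 0.01148 = 0.002119 mol, which equals the excess n(HClO4).
So n(HClO4) consumed by the sample = 0.02139 - 0.002119 = 0.01927 mol.
n(Na2CO3) = 0.01927 / 2 = 0.009637 mol.
mass = 0.009637 mol x 105.99 g/mol = 1.02 g.

1.02 g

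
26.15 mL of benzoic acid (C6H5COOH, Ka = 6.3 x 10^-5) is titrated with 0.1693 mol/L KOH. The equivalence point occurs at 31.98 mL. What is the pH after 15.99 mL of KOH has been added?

4.20

15.99 mL is exactly half the equivalence volume (31.98/2), i.e. the half-equivalence point.
There, n(HA) = n(A^-), so pH = pKa = -log(6.3 x 10^-5) = 4.20.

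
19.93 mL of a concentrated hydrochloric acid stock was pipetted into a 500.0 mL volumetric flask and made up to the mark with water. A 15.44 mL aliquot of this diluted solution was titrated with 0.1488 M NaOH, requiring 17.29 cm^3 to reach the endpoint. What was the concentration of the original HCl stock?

4.18 M

n(NaOH) = 0.1488 x 0.01729 = 0.002573 mol.
n(HCl) in the aliquot = 0.002573 mol.
[diluted HCl] = 0.002573 / 0.01544 = 0.1666 M.
Dilution factor = 500.0/19.93 = 25.09, so [stock] = 0.1666 x 25.09 = 4.18 M.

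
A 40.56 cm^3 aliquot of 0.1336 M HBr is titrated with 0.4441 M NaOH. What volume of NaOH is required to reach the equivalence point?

n(HBr) = 0.1336 mol/L x 0.04056 L = 0.005419 mol.
At equivalence n(NaOH) = n(HBr) = 0.005419 mol.
V(NaOH) = 0.005419 / 0.4441 = 0.01220 L = 12.2 mL.

12.2 mL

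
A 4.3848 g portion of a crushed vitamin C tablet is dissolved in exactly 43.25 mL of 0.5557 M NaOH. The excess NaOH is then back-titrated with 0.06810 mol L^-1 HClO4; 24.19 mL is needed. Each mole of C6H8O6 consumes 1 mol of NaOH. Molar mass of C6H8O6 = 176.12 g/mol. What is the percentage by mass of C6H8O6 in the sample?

89.9%

Total n(NaOH) added = 0.5557 x 0.04325 = 0.02403 mol.
n(HClO4) used = 0.06810 x 0.02419 = 0.001647 mol, which equals the excess n(NaOH).
So n(NaOH) consumed by the sample = 0.02403 - 0.001647 = 0.02239 mol.
n(C6H8O6) = 0.02239 / 1 = 0.02239 mol.
mass C6H8O6 = 0.02239 x 176.12 = 3.943 g, so %C6H8O6 = 3.943/4.3848 x 100 = 89.9%.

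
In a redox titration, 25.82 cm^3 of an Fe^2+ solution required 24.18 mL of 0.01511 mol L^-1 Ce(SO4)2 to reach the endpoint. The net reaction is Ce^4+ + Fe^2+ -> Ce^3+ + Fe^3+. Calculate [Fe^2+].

0.0142 M

n(Ce(SO4)2) = 0.01511 x 0.02418 = 0.0003654 mol.
From the balanced equation, 1 mol Ce(SO4)2 reacts with 1 mol Fe^2+, so n(Fe^2+) = 0.0003654 x 1/1 = 0.0003654 mol.
[Fe^2+] = 0.0003654 / 0.02582 L = 0.0142 M.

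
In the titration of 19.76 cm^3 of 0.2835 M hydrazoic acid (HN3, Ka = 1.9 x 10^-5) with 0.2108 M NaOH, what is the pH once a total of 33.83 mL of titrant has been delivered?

n(acid) = 0.2835 x 0.01976 = 0.005602 mol; n(NaOH) added = 0.2108 x 0.03383 = 0.007131 mol.
Base is in excess by 0.007131 - 0.005602 = 0.001529 mol in a total volume of 0.05359 L.
[OH^-] = 0.001529/0.05359 = 0.02854 M, so pOH = 1.54 and pH = 14.00 - 1.54 = 12.46.

12.46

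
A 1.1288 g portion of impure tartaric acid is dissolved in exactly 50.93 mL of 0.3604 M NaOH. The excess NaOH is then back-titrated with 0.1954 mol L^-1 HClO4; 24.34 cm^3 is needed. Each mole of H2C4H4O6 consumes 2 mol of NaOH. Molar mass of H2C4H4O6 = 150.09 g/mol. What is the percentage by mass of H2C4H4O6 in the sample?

90.4%

Total n(NaOH) added = 0.3604 x 0.05093 = 0.01836 mol.
n(HClO4) used = 0.1954 x 0.02434 = 0.004756 mol, which equals the excess n(NaOH).
So n(NaOH) consumed by the sample = 0.01836 - 0.004756 = 0.01360 mol.
n(H2C4H4O6) = 0.01360 / 2 = 0.006800 mol.
mass H2C4H4O6 = 0.006800 x 150.09 = 1.021 g, so %H2C4H4O6 = 1.021/1.1288 x 100 = 90.4%.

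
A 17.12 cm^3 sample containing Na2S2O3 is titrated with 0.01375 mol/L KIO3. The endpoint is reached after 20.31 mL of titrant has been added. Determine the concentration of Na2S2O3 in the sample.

n(KIO3) = 0.01375 x 0.02031 = 0.0002793 mol.
From the balanced equation, 1 mol KIO3 reacts with 6 mol Na2S2O3, so n(Na2S2O3) = 0.0002793 x 6/1 = 0.001676 mol.
[Na2S2O3] = 0.001676 / 0.01712 L = 0.0979 M.

0.0979 M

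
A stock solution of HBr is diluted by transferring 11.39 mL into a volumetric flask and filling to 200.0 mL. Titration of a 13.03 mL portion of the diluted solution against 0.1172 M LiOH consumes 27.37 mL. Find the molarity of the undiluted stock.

4.32 M

n(LiOH) = 0.1172 x 0.02737 = 0.003208 mol.
n(HBr) in the aliquot = 0.003208 mol.
[diluted HBr] = 0.003208 / 0.01303 = 0.2462 M.
Dilution factor = 200.0/11.39 = 17.56, so [stock] = 0.2462 x 17.56 = 4.32 M.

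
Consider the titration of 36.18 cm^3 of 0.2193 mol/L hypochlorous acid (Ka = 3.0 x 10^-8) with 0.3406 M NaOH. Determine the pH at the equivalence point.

n(HClO) = 0.2193 x 0.03618 = 0.007934 mol; V(NaOH) at equivalence = 0.007934/0.3406 = 0.02329 L.
At equivalence all the acid is converted to ClO-; total volume = 0.03618 + 0.02329 = 0.05947 L, so [ClO-] = 0.007934/0.05947 = 0.1334 M.
Kb = Kw/Ka = 1.0e-14 / 3.0 x 10^-8 = 3.33e-7.
[OH^-] = sqrt(Kb x [ClO-]) = sqrt(3.33e-7 x 0.1334) = 0.000211 M.
pOH = 3.68, so pH = 14.00 - 3.68 = 10.32.

10.32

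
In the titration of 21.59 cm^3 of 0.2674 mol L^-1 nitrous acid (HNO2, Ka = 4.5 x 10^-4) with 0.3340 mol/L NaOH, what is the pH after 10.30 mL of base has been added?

Initial n(HNO2) = 0.2674 x 0.02159 = 0.005773 mol.
n(NaOH) added = 0.3340 x 0.01030 = 0.003440 mol, converting that many moles of HNO2 to NO2-.
Remaining n(HNO2) = 0.002333 mol; n(NO2-) = 0.003440 mol.
By Henderson-Hasselbalch, pH = pKa + log([A^-]/[HA]) = 3.35 + log(0.003440/0.002333) = 3.35 + (+0.17) = 3.52.

3.52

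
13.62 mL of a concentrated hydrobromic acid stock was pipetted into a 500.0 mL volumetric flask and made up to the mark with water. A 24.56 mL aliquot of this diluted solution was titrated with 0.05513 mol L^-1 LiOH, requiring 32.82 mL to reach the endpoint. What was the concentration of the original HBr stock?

n(LiOH) = 0.05513 x 0.03282 = 0.001809 mol.
n(HBr) in the aliquot = 0.001809 mol.
[diluted HBr] = 0.001809 / 0.02456 = 0.07367 M.
Dilution factor = 500.0/13.62 = 36.71, so [stock] = 0.07367 x 36.71 = 2.70 M.

2.70 M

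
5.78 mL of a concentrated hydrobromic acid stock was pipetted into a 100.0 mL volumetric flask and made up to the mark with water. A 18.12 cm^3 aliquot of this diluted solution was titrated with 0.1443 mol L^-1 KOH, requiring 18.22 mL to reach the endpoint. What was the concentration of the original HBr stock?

2.51 M

n(KOH) = 0.1443 x 0.01822 = 0.002629 mol.
n(HBr) in the aliquot = 0.002629 mol.
[diluted HBr] = 0.002629 / 0.01812 = 0.1451 M.
Dilution factor = 100.0/5.780 = 17.30, so [stock] = 0.1451 x 17.30 = 2.51 M.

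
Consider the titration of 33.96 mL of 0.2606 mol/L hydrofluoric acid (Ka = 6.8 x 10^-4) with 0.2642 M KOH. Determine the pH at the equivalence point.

8.14

n(HF) = 0.2606 x 0.03396 = 0.008850 mol; V(KOH) at equivalence = 0.008850/0.2642 = 0.03350 L.
At equivalence all the acid is converted to F-; total volume = 0.03396 + 0.03350 = 0.06746 L, so [F-] = 0.008850/0.06746 = 0.1312 M.
Kb = Kw/Ka = 1.0e-14 / 6.8 x 10^-4 = 1.47e-11.
[OH^-] = sqrt(Kb x [F-]) = sqrt(1.47e-11 x 0.1312) = 1.39e-6 M.
pOH = 5.86, so pH = 14.00 - 5.86 = 8.14.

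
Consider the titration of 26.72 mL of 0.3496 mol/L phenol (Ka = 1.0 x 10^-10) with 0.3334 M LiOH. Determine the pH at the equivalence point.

11.62

n(C6H5OH) = 0.3496 x 0.02672 = 0.009341 mol; V(LiOH) at equivalence = 0.009341/0.3334 = 0.02802 L.
At equivalence all the acid is converted to C6H5O-; total volume = 0.02672 + 0.02802 = 0.05474 L, so [C6H5O-] = 0.009341/0.05474 = 0.1707 M.
Kb = Kw/Ka = 1.0e-14 / 1.0 x 10^-10 = 0.000100.
[OH^-] = sqrt(Kb x [C6H5O-]) = sqrt(0.000100 x 0.1707) = 0.00413 M.
pOH = 2.38, so pH = 14.00 - 2.38 = 11.62.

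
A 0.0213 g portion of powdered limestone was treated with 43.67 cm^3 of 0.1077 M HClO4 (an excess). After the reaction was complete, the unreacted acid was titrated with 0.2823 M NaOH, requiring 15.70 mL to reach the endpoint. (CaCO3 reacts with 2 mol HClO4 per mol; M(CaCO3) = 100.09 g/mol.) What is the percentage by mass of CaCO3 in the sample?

63.7%

Total n(HClO4) added = 0.1077 x 0.04367 = 0.004703 mol.
n(NaOH) used = 0.2823 x 0.01570 = 0.004432 mol, which equals the excess n(HClO4).
So n(HClO4) consumed by the sample = 0.004703 - 0.004432 = 0.0002711 mol.
n(CaCO3) = 0.0002711 / 2 = 0.0001356 mol.
mass CaCO3 = 0.0001356 x 100.09 = 0.01357 g, so %CaCO3 = 0.01357/0.0213 x 100 = 63.7%.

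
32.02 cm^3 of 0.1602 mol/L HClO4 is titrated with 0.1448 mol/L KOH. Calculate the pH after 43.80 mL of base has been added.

12.20

n(acid) = 0.1602 x 0.03202 = 0.005130 mol; n(KOH) added = 0.1448 x 0.04380 = 0.006342 mol.
Base is in excess by 0.006342 - 0.005130 = 0.001213 mol in a total volume of 0.07582 L.
[OH^-] = 0.001213/0.07582 = 0.01599 M, so pOH = 1.80 and pH = 14.00 - 1.80 = 12.20.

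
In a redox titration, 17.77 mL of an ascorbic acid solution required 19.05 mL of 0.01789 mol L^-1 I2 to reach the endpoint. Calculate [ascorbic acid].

n(I2) = 0.01789 x 0.01905 = 0.0003408 mol.
From the balanced equation, 1 mol I2 reacts with 1 mol ascorbic acid, so n(ascorbic acid) = 0.0003408 x 1/1 = 0.0003408 mol.
[ascorbic acid] = 0.0003408 / 0.01777 L = 0.0192 M.

0.0192 M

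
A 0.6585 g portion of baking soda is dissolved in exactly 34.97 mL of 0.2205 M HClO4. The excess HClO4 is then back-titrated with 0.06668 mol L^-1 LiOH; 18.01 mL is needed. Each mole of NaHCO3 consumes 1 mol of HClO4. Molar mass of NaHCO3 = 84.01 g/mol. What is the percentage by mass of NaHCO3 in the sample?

83.1%

Total n(HClO4) added = 0.2205 x 0.03497 = 0.007711 mol.
n(LiOH) used = 0.06668 x 0.01801 = 0.001201 mol, which equals the excess n(HClO4).
So n(HClO4) consumed by the sample = 0.007711 - 0.001201 = 0.006510 mol.
n(NaHCO3) = 0.006510 / 1 = 0.006510 mol.
mass NaHCO3 = 0.006510 x 84.01 = 0.5469 g, so %NaHCO3 = 0.5469/0.6585 x 100 = 83.1%.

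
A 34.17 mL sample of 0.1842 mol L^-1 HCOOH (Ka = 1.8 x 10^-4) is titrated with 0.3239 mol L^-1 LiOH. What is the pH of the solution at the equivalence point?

n(HCOOH) = 0.1842 x 0.03417 = 0.006294 mol; V(LiOH) at equivalence = 0.006294/0.3239 = 0.01943 L.
At equivalence all the acid is converted to HCOO-; total volume = 0.03417 + 0.01943 = 0.05360 L, so [HCOO-] = 0.006294/0.05360 = 0.1174 M.
Kb = Kw/Ka = 1.0e-14 / 1.8 x 10^-4 = 5.56e-11.
[OH^-] = sqrt(Kb x [HCOO-]) = sqrt(5.56e-11 x 0.1174) = 2.55e-6 M.
pOH = 5.59, so pH = 14.00 - 5.59 = 8.41.

8.41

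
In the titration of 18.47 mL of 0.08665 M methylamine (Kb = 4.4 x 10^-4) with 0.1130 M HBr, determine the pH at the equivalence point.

5.98

n(CH3NH2) = 0.08665 x 0.01847 = 0.001600 mol; V(HBr) at equivalence = 0.001600/0.1130 = 0.01416 L.
At equivalence the base is fully converted to CH3NH3+; total volume = 0.03263 L, so [CH3NH3+] = 0.001600/0.03263 = 0.04904 M.
Ka(CH3NH3+) = Kw/Kb = 1.0e-14 / 4.4 x 10^-4 = 2.27e-11.
[H^+] = sqrt(Ka x [CH3NH3+]) = sqrt(2.27e-11 x 0.04904) = 1.06e-6 M.
pH = -log(1.06e-6) = 5.98.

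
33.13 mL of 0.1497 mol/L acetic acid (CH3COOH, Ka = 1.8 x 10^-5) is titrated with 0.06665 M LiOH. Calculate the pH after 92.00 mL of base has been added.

11.97

n(acid) = 0.1497 x 0.03313 = 0.004960 mol; n(LiOH) added = 0.06665 x 0.09200 = 0.006132 mol.
Base is in excess by 0.006132 - 0.004960 = 0.001172 mol in a total volume of 0.1251 L.
[OH^-] = 0.001172/0.1251 = 0.009368 M, so pOH = 2.03 and pH = 14.00 - 2.03 = 11.97.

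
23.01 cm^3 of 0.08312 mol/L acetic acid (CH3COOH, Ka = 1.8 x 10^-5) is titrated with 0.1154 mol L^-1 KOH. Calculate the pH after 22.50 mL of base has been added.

n(acid) = 0.08312 x 0.02301 = 0.001913 mol; n(KOH) added = 0.1154 x 0.02250 = 0.002597 mol.
Base is in excess by 0.002597 - 0.001913 = 0.0006839 mol in a total volume of 0.04551 L.
[OH^-] = 0.0006839/0.04551 = 0.01503 M, so pOH = 1.82 and pH = 14.00 - 1.82 = 12.18.

12.18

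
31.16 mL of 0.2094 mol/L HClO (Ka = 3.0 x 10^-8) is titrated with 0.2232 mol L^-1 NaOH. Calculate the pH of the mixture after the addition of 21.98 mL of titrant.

8.00

Initial n(HClO) = 0.2094 x 0.03116 = 0.006525 mol.
n(NaOH) added = 0.2232 x 0.02198 = 0.004906 mol, converting that many moles of HClO to ClO-.
Remaining n(HClO) = 0.001619 mol; n(ClO-) = 0.004906 mol.
By Henderson-Hasselbalch, pH = pKa + log([A^-]/[HA]) = 7.52 + log(0.004906/0.001619) = 7.52 + (+0.48) = 8.00.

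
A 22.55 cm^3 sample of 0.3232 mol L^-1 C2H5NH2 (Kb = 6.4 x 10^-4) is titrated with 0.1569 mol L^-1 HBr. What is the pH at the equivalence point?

n(C2H5NH2) = 0.3232 x 0.02255 = 0.007288 mol; V(HBr) at equivalence = 0.007288/0.1569 = 0.04645 L.
At equivalence the base is fully converted to C2H5NH3+; total volume = 0.06900 L, so [C2H5NH3+] = 0.007288/0.06900 = 0.1056 M.
Ka(C2H5NH3+) = Kw/Kb = 1.0e-14 / 6.4 x 10^-4 = 1.56e-11.
[H^+] = sqrt(Ka x [C2H5NH3+]) = sqrt(1.56e-11 x 0.1056) = 1.28e-6 M.
pH = -log(1.28e-6) = 5.89.

5.89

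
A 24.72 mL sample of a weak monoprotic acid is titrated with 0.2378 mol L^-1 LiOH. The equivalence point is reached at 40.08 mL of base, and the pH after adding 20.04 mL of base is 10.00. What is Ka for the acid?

1.0 x 10^-10

20.04 mL is half of the equivalence volume, so this is the half-equivalence point where [HA] = [A^-].
At half-equivalence pH = pKa, so pKa = 10.00.
Ka = 10^(-10.00) = 1.0 x 10^-10.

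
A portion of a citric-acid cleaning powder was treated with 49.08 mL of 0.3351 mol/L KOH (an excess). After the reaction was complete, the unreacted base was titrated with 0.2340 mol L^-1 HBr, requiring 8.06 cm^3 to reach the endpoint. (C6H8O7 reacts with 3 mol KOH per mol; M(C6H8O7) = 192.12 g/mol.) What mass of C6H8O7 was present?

0.932 g

Total n(KOH) added = 0.3351 x 0.04908 = 0.01645 mol.
n(HBr) used = 0.2340 x 0.008060 = 0.001886 mol, which equals the excess n(KOH).
So n(KOH) consumed by the sample = 0.01645 - 0.001886 = 0.01456 mol.
n(C6H8O7) = 0.01456 / 3 = 0.004854 mol.
mass = 0.004854 mol x 192.12 g/mol = 0.932 g.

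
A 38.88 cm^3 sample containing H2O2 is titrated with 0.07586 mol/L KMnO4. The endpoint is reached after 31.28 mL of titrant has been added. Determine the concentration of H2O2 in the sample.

0.153 M

n(KMnO4) = 0.07586 x 0.03128 = 0.002373 mol.
From the balanced equation, 2 mol KMnO4 reacts with 5 mol H2O2, so n(H2O2) = 0.002373 x 5/2 = 0.005932 mol.
[H2O2] = 0.005932 / 0.03888 L = 0.153 M.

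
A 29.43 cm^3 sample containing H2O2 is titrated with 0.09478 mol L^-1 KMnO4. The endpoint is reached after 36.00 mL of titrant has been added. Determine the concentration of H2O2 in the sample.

n(KMnO4) = 0.09478 x 0.03600 = 0.003412 mol.
From the balanced equation, 2 mol KMnO4 reacts with 5 mol H2O2, so n(H2O2) = 0.003412 x 5/2 = 0.008530 mol.
[H2O2] = 0.008530 / 0.02943 L = 0.290 M.

0.290 M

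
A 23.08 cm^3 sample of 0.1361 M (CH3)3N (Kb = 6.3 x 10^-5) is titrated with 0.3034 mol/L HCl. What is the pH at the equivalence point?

5.41

n((CH3)3N) = 0.1361 x 0.02308 = 0.003141 mol; V(HCl) at equivalence = 0.003141/0.3034 = 0.01035 L.
At equivalence the base is fully converted to (CH3)3NH+; total volume = 0.03343 L, so [(CH3)3NH+] = 0.003141/0.03343 = 0.09395 M.
Ka((CH3)3NH+) = Kw/Kb = 1.0e-14 / 6.3 x 10^-5 = 1.59e-10.
[H^+] = sqrt(Ka x [(CH3)3NH+]) = sqrt(1.59e-10 x 0.09395) = 3.86e-6 M.
pH = -log(3.86e-6) = 5.41.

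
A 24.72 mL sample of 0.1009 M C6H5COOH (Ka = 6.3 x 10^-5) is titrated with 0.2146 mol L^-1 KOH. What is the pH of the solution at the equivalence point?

8.52

n(C6H5COOH) = 0.1009 x 0.02472 = 0.002494 mol; V(KOH) at equivalence = 0.002494/0.2146 = 0.01162 L.
At equivalence all the acid is converted to C6H5COO-; total volume = 0.02472 + 0.01162 = 0.03634 L, so [C6H5COO-] = 0.002494/0.03634 = 0.06863 M.
Kb = Kw/Ka = 1.0e-14 / 6.3 x 10^-5 = 1.59e-10.
[OH^-] = sqrt(Kb x [C6H5COO-]) = sqrt(1.59e-10 x 0.06863) = 3.30e-6 M.
pOH = 5.48, so pH = 14.00 - 5.48 = 8.52.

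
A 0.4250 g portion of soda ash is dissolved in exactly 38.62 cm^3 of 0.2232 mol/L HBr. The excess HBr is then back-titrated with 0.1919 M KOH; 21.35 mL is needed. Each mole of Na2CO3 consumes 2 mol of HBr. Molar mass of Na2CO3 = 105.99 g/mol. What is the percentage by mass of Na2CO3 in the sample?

Total n(HBr) added = 0.2232 x 0.03862 = 0.008620 mol.
n(KOH) used = 0.1919 x 0.02135 = 0.004097 mol, which equals the excess n(HBr).
So n(HBr) consumed by the sample = 0.008620 - 0.004097 = 0.004523 mol.
n(Na2CO3) = 0.004523 / 2 = 0.002261 mol.
mass Na2CO3 = 0.002261 x 105.99 = 0.2397 g, so %Na2CO3 = 0.2397/0.4250 x 100 = 56.4%.

56.4%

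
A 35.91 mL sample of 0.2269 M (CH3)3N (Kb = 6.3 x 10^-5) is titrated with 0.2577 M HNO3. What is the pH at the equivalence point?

n((CH3)3N) = 0.2269 x 0.03591 = 0.008148 mol; V(HNO3) at equivalence = 0.008148/0.2577 = 0.03162 L.
At equivalence the base is fully converted to (CH3)3NH+; total volume = 0.06753 L, so [(CH3)3NH+] = 0.008148/0.06753 = 0.1207 M.
Ka((CH3)3NH+) = Kw/Kb = 1.0e-14 / 6.3 x 10^-5 = 1.59e-10.
[H^+] = sqrt(Ka x [(CH3)3NH+]) = sqrt(1.59e-10 x 0.1207) = 4.38e-6 M.
pH = -log(4.38e-6) = 5.36.

5.36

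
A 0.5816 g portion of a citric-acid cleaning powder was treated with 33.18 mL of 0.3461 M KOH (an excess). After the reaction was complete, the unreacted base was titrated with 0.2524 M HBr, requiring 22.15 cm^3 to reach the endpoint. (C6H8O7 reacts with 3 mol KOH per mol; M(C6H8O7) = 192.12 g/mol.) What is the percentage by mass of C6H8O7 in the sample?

Total n(KOH) added = 0.3461 x 0.03318 = 0.01148 mol.
n(HBr) used = 0.2524 x 0.02215 = 0.005591 mol, which equals the excess n(KOH).
So n(KOH) consumed by the sample = 0.01148 - 0.005591 = 0.005893 mol.
n(C6H8O7) = 0.005893 / 3 = 0.001964 mol.
mass C6H8O7 = 0.001964 x 192.12 = 0.3774 g, so %C6H8O7 = 0.3774/0.5816 x 100 = 64.9%.

64.9%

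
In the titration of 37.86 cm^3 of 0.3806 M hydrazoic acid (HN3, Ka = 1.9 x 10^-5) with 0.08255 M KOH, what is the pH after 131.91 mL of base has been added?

Initial n(HN3) = 0.3806 x 0.03786 = 0.01441 mol.
n(KOH) added = 0.08255 x 0.1319 = 0.01089 mol, converting that many moles of HN3 to N3-.
Remaining n(HN3) = 0.003520 mol; n(N3-) = 0.01089 mol.
By Henderson-Hasselbalch, pH = pKa + log([A^-]/[HA]) = 4.72 + log(0.01089/0.003520) = 4.72 + (+0.49) = 5.21.

5.21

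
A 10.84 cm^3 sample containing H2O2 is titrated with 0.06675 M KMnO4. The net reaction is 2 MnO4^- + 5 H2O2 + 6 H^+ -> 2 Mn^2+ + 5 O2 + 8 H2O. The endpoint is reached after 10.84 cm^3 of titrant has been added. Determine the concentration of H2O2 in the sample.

0.167 M

n(KMnO4) = 0.06675 x 0.01084 = 0.0007236 mol.
From the balanced equation, 2 mol KMnO4 reacts with 5 mol H2O2, so n(H2O2) = 0.0007236 x 5/2 = 0.001809 mol.
[H2O2] = 0.001809 / 0.01084 L = 0.167 M.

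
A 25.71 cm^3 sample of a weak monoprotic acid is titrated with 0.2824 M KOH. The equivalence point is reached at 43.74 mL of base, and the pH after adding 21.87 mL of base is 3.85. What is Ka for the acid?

21.87 mL is half of the equivalence volume, so this is the half-equivalence point where [HA] = [A^-].
At half-equivalence pH = pKa, so pKa = 3.85.
Ka = 10^(-3.85) = 1.4 x 10^-4.

1.4 x 10^-4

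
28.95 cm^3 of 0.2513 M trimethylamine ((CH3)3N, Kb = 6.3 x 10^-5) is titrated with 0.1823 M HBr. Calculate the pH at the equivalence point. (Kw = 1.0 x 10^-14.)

n((CH3)3N) = 0.2513 x 0.02895 = 0.007275 mol; V(HBr) at equivalence = 0.007275/0.1823 = 0.03991 L.
At equivalence the base is fully converted to (CH3)3NH+; total volume = 0.06886 L, so [(CH3)3NH+] = 0.007275/0.06886 = 0.1057 M.
Ka((CH3)3NH+) = Kw/Kb = 1.0e-14 / 6.3 x 10^-5 = 1.59e-10.
[H^+] = sqrt(Ka x [(CH3)3NH+]) = sqrt(1.59e-10 x 0.1057) = 4.10e-6 M.
pH = -log(4.10e-6) = 5.39.

5.39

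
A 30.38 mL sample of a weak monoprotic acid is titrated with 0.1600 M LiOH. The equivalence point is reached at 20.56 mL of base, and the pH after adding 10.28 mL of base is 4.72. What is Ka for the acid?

1.9 x 10^-5

10.28 mL is half of the equivalence volume, so this is the half-equivalence point where [HA] = [A^-].
At half-equivalence pH = pKa, so pKa = 4.72.
Ka = 10^(-4.72) = 1.9 x 10^-5.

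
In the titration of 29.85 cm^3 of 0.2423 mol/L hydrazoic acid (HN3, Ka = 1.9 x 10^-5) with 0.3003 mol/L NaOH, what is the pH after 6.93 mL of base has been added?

4.33

Initial n(HN3) = 0.2423 x 0.02985 = 0.007233 mol.
n(NaOH) added = 0.3003 x 0.006930 = 0.002081 mol, converting that many moles of HN3 to N3-.
Remaining n(HN3) = 0.005152 mol; n(N3-) = 0.002081 mol.
By Henderson-Hasselbalch, pH = pKa + log([A^-]/[HA]) = 4.72 + log(0.002081/0.005152) = 4.72 + (-0.39) = 4.33.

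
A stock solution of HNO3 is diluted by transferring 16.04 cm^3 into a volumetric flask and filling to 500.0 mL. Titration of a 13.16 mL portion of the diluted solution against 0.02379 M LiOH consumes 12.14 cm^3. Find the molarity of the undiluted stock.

0.684 M

n(LiOH) = 0.02379 x 0.01214 = 0.0002888 mol.
n(HNO3) in the aliquot = 0.0002888 mol.
[diluted HNO3] = 0.0002888 / 0.01316 = 0.02195 M.
Dilution factor = 500.0/16.04 = 31.17, so [stock] = 0.02195 x 31.17 = 0.684 M.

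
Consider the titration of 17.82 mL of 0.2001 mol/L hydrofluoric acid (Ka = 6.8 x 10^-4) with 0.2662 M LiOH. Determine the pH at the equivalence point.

8.11

n(HF) = 0.2001 x 0.01782 = 0.003566 mol; V(LiOH) at equivalence = 0.003566/0.2662 = 0.01340 L.
At equivalence all the acid is converted to F-; total volume = 0.01782 + 0.01340 = 0.03122 L, so [F-] = 0.003566/0.03122 = 0.1142 M.
Kb = Kw/Ka = 1.0e-14 / 6.8 x 10^-4 = 1.47e-11.
[OH^-] = sqrt(Kb x [F-]) = sqrt(1.47e-11 x 0.1142) = 1.30e-6 M.
pOH = 5.89, so pH = 14.00 - 5.89 = 8.11.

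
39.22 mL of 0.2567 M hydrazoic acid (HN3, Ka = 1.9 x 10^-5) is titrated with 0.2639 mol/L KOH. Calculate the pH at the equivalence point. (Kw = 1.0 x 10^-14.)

8.92

n(HN3) = 0.2567 x 0.03922 = 0.01007 mol; V(KOH) at equivalence = 0.01007/0.2639 = 0.03815 L.
At equivalence all the acid is converted to N3-; total volume = 0.03922 + 0.03815 = 0.07737 L, so [N3-] = 0.01007/0.07737 = 0.1301 M.
Kb = Kw/Ka = 1.0e-14 / 1.9 x 10^-5 = 5.26e-10.
[OH^-] = sqrt(Kb x [N3-]) = sqrt(5.26e-10 x 0.1301) = 8.28e-6 M.
pOH = 5.08, so pH = 14.00 - 5.08 = 8.92.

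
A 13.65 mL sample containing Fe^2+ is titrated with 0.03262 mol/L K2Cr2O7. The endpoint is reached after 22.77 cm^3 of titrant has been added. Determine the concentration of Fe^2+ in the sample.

n(K2Cr2O7) = 0.03262 x 0.02277 = 0.0007428 mol.
From the balanced equation, 1 mol K2Cr2O7 reacts with 6 mol Fe^2+, so n(Fe^2+) = 0.0007428 x 6/1 = 0.004457 mol.
[Fe^2+] = 0.004457 / 0.01365 L = 0.326 M.

0.326 M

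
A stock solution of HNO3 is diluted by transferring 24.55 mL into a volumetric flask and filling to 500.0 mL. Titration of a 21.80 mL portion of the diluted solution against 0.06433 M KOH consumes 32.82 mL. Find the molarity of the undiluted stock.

1.97 M

n(KOH) = 0.06433 x 0.03282 = 0.002111 mol.
n(HNO3) in the aliquot = 0.002111 mol.
[diluted HNO3] = 0.002111 / 0.02180 = 0.09685 M.
Dilution factor = 500.0/24.55 = 20.37, so [stock] = 0.09685 x 20.37 = 1.97 M.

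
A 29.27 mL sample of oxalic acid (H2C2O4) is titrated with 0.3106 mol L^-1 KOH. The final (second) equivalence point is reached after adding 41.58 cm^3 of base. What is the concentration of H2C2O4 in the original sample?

n(KOH) = 0.3106 x 0.04158 = 0.01291 mol.
At the final (second) equivalence point, 2 mol OH^- react per mol H2C2O4, so n(H2C2O4) = 0.01291 / 2 = 0.006457 mol.
[H2C2O4] = 0.006457 / 0.02927 L = 0.221 M.

0.221 M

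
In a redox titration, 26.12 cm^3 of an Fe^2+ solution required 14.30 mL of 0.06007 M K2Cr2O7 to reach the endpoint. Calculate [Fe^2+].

0.197 M

n(K2Cr2O7) = 0.06007 x 0.01430 = 0.0008590 mol.
From the balanced equation, 1 mol K2Cr2O7 reacts with 6 mol Fe^2+, so n(Fe^2+) = 0.0008590 x 6/1 = 0.005154 mol.
[Fe^2+] = 0.005154 / 0.02612 L = 0.197 M.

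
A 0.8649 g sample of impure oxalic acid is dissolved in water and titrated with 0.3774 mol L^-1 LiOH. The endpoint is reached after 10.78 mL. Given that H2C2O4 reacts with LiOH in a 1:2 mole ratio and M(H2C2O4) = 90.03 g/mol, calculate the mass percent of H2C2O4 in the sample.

21.2%

n(LiOH) = 0.3774 x 0.01078 = 0.004068 mol.
n(H2C2O4) = 0.004068 / 2 = 0.002034 mol.
mass of H2C2O4 = 0.002034 x 90.03 = 0.1831 g.
% purity = 0.1831 / 0.8649 x 100 = 21.2%.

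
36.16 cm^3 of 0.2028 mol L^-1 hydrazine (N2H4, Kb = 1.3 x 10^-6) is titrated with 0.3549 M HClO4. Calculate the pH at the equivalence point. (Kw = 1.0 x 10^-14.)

4.50

n(N2H4) = 0.2028 x 0.03616 = 0.007333 mol; V(HClO4) at equivalence = 0.007333/0.3549 = 0.02066 L.
At equivalence the base is fully converted to N2H5+; total volume = 0.05682 L, so [N2H5+] = 0.007333/0.05682 = 0.1291 M.
Ka(N2H5+) = Kw/Kb = 1.0e-14 / 1.3 x 10^-6 = 7.69e-9.
[H^+] = sqrt(Ka x [N2H5+]) = sqrt(7.69e-9 x 0.1291) = 3.15e-5 M.
pH = -log(3.15e-5) = 4.50.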